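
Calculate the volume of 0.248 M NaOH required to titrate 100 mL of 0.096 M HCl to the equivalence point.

At equivalence: moles acid = moles base. moles HCl = 0.096 × 100/1000 = 0.0096 mol. V_base = moles / 0.248 × 1000 = 38.7 mL.

V_{base} = 38.7 mL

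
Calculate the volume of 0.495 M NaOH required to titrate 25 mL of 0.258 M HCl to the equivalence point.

At equivalence: moles acid = moles base. moles HCl = 0.258 × 25/1000 = 0.00645 mol. V_base = moles / 0.495 × 1000 = 13.0 mL.

V_{base} = 13.0 mL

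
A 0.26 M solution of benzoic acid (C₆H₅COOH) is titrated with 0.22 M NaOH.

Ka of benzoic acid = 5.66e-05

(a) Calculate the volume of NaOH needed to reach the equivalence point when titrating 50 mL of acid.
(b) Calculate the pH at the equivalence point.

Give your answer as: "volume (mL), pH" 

moles acid = 0.26 × 50/1000 = 0.013 mol; V_base = moles/0.22 × 1000 = 59.1 mL. At equivalence only the conjugate base is present: [A⁻] = 0.013/0.109 = 1.1917e-01 M. Kb = Kw/Ka = 1.77e-10; [OH⁻] = √(Kb × [A⁻]) = 4.5885e-06; pOH = 5.34; pH = 14 - pOH = 8.66.

V = 59.1 mL, pH = 8.66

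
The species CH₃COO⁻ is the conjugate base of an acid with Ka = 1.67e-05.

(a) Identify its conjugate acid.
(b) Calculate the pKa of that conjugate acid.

(a) The conjugate acid is formed by adding one H⁺ to CH₃COO⁻, giving CH₃COOH. (b) pKa = -log(Ka) = -log(1.67e-05) = 4.78.

Conjugate acid: CH₃COOH; pK_a = 4.78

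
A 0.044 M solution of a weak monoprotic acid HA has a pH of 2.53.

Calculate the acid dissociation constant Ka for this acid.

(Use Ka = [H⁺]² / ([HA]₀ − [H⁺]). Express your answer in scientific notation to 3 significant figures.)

[H⁺] = 10^(−pH) = 10^(−2.53) = 2.951e-03 M. For HA ⇌ H⁺ + A⁻, Ka = [H⁺][A⁻]/[HA] = [H⁺]² / ([HA]₀ − [H⁺]) = (2.951e-03)² / (0.044 − 2.951e-03) = 2.12e-04.

K_a = 2.12e-04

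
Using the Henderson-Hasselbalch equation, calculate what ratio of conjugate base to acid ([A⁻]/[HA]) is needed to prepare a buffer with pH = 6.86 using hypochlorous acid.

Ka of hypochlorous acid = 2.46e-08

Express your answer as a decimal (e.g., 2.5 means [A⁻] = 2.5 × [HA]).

pKa = -log(2.46e-08) = 7.6091. pH = pKa + log([A⁻]/[HA]), so log([A⁻]/[HA]) = pH − pKa = 6.86 − 7.6091 = -0.7491. [A⁻]/[HA] = 10^(-0.7491) = 0.178

[A⁻]/[HA] = 0.178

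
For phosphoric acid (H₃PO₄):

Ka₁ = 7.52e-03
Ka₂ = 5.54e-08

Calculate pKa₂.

pKa₂ = -log(Ka₂) = -log(5.54e-08) = 7.26.

pK_{a2} = 7.26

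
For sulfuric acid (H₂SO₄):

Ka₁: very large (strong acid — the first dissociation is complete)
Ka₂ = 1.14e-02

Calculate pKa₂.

pKa₂ = -log(Ka₂) = -log(1.14e-02) = 1.94.

pK_{a2} = 1.94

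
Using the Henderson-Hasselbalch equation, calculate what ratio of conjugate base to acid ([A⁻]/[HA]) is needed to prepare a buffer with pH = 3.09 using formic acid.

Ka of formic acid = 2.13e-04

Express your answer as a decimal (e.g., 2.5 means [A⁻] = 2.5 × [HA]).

pKa = -log(2.13e-04) = 3.6716. pH = pKa + log([A⁻]/[HA]), so log([A⁻]/[HA]) = pH − pKa = 3.09 − 3.6716 = -0.5816. [A⁻]/[HA] = 10^(-0.5816) = 0.262

[A⁻]/[HA] = 0.262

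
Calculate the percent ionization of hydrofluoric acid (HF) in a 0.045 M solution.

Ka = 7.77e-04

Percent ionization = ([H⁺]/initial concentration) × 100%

Using Ka equilibrium: x² + Ka×x - Ka×C = 0. Solving: [H⁺] = 5.5374e-03. Percent = (5.5374e-03/0.045) × 100

Percent ionization = 12.3%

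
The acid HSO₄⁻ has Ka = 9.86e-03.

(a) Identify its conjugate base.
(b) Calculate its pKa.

(a) The conjugate base is formed by removing one H⁺ from HSO₄⁻, giving SO₄²⁻. (b) pKa = -log(Ka) = -log(9.86e-03) = 2.01.

Conjugate base: SO₄²⁻; pK_a = 2.01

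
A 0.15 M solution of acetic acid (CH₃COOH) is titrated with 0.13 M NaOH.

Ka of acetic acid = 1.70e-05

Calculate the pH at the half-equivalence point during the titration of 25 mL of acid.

At half-equivalence [HA] = [A⁻], so Henderson-Hasselbalch gives pH = pKa = -log(1.70e-05) = 4.77.

pH = pKa = 4.77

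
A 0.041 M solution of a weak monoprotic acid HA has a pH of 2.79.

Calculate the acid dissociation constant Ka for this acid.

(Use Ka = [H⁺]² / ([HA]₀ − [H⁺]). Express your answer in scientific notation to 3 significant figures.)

[H⁺] = 10^(−pH) = 10^(−2.79) = 1.622e-03 M. For HA ⇌ H⁺ + A⁻, Ka = [H⁺][A⁻]/[HA] = [H⁺]² / ([HA]₀ − [H⁺]) = (1.622e-03)² / (0.041 − 1.622e-03) = 6.68e-05.

K_a = 6.68e-05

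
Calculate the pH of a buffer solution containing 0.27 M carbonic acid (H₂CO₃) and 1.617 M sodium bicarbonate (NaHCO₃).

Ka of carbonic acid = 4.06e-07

pKa = -log(4.06e-07) = 6.39. pH = pKa + log([A⁻]/[HA]) = 6.39 + log(1.617/0.27)

pH = 7.17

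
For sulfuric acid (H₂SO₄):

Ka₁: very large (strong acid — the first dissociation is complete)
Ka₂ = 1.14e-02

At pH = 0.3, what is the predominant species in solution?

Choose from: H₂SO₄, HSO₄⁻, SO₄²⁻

The first dissociation is complete, so H₂SO₄ itself is never the predominant species in water; pKa₂ = -log(1.14e-02) = 1.94. For a polyprotic acid the predominant species crosses at each pKa: below pKa_n the protonated form dominates, above it the deprotonated form does. At pH = 0.3, the predominant species is HSO₄⁻.

HSO₄⁻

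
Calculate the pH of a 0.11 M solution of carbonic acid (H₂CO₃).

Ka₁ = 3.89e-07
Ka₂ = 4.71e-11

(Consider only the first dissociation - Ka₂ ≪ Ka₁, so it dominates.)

First dissociation dominates. From Ka₁ = [H⁺][HA⁻]/[H₂A], x² + Ka₁·x − Ka₁·C = 0 with C = 0.11 M and Ka₁ = 3.89e-07. Solving: [H⁺] = (−Ka₁ + √(Ka₁² + 4·Ka₁·C)) / 2 = 2.0666e-04 M. pH = -log(2.0666e-04) = 3.68.

pH = 3.68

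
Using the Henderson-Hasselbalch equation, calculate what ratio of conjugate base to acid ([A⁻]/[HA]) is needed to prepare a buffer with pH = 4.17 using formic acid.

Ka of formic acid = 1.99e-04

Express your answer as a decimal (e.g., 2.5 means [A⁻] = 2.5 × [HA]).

pKa = -log(1.99e-04) = 3.7011. pH = pKa + log([A⁻]/[HA]), so log([A⁻]/[HA]) = pH − pKa = 4.17 − 3.7011 = 0.4689. [A⁻]/[HA] = 10^(0.4689) = 2.94

[A⁻]/[HA] = 2.94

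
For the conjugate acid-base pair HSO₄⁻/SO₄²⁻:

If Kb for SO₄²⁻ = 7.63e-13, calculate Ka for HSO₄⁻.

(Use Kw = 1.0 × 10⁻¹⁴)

For a conjugate pair Ka × Kb = Kw, so Ka = Kw/Kb = 1.0 × 10⁻¹⁴ / 7.63e-13 = 1.31e-02.

K_a = 1.31e-02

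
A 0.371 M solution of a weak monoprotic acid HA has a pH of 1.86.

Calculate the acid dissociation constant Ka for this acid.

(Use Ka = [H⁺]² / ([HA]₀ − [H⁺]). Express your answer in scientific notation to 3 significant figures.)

[H⁺] = 10^(−pH) = 10^(−1.86) = 1.380e-02 M. For HA ⇌ H⁺ + A⁻, Ka = [H⁺][A⁻]/[HA] = [H⁺]² / ([HA]₀ − [H⁺]) = (1.380e-02)² / (0.371 − 1.380e-02) = 5.33e-04.

K_a = 5.33e-04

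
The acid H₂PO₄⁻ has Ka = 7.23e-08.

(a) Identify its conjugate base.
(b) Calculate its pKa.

(a) The conjugate base is formed by removing one H⁺ from H₂PO₄⁻, giving HPO₄²⁻. (b) pKa = -log(Ka) = -log(7.23e-08) = 7.14.

Conjugate base: HPO₄²⁻; pK_a = 7.14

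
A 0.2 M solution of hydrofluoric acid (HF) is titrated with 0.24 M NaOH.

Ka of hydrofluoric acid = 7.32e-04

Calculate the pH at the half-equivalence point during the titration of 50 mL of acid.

At half-equivalence [HA] = [A⁻], so Henderson-Hasselbalch gives pH = pKa = -log(7.32e-04) = 3.14.

pH = pKa = 3.14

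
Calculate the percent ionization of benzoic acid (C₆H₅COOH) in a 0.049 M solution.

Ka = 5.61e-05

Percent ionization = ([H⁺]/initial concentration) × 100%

Using Ka equilibrium: x² + Ka×x - Ka×C = 0. Solving: [H⁺] = 1.6302e-03. Percent = (1.6302e-03/0.049) × 100

Percent ionization = 3.33%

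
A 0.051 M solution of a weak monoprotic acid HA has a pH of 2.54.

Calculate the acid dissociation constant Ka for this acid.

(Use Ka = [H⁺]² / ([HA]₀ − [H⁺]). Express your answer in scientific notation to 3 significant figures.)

[H⁺] = 10^(−pH) = 10^(−2.54) = 2.884e-03 M. For HA ⇌ H⁺ + A⁻, Ka = [H⁺][A⁻]/[HA] = [H⁺]² / ([HA]₀ − [H⁺]) = (2.884e-03)² / (0.051 − 2.884e-03) = 1.73e-04.

K_a = 1.73e-04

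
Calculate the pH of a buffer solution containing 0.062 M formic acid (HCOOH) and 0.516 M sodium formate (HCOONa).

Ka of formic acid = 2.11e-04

pKa = -log(2.11e-04) = 3.68. pH = pKa + log([A⁻]/[HA]) = 3.68 + log(0.516/0.062)

pH = 4.60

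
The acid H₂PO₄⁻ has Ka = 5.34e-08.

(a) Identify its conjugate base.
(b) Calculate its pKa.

(a) The conjugate base is formed by removing one H⁺ from H₂PO₄⁻, giving HPO₄²⁻. (b) pKa = -log(Ka) = -log(5.34e-08) = 7.27.

Conjugate base: HPO₄²⁻; pK_a = 7.27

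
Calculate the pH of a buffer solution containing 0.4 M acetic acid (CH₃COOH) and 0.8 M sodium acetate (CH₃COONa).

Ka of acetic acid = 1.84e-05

pKa = -log(1.84e-05) = 4.74. pH = pKa + log([A⁻]/[HA]) = 4.74 + log(0.8/0.4)

pH = 5.04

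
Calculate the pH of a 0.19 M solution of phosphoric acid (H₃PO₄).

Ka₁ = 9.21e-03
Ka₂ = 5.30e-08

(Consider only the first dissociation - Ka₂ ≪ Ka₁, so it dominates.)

First dissociation dominates. From Ka₁ = [H⁺][HA⁻]/[H₂A], x² + Ka₁·x − Ka₁·C = 0 with C = 0.19 M and Ka₁ = 9.21e-03. Solving: [H⁺] = (−Ka₁ + √(Ka₁² + 4·Ka₁·C)) / 2 = 3.7480e-02 M. pH = -log(3.7480e-02) = 1.43.

pH = 1.43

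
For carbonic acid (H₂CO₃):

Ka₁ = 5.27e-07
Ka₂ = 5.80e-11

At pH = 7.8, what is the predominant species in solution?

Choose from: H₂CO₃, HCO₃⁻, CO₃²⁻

pKa₁ = 6.28, pKa₂ = 10.24. For a polyprotic acid the predominant species crosses at each pKa: below pKa_n the protonated form dominates, above it the deprotonated form does. At pH = 7.8, the predominant species is HCO₃⁻.

HCO₃⁻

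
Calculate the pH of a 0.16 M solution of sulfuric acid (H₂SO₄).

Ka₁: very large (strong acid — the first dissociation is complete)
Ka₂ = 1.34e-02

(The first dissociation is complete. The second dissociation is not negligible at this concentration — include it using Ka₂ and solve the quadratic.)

First dissociation is complete: [H⁺]₀ = [HSO₄⁻]₀ = C = 0.16 M. Second dissociation HSO₄⁻ ⇌ H⁺ + SO₄²⁻: let x = [SO₄²⁻]. Ka₂ = (C + x)·x / (C − x) = 1.34e-02 → x² + (C + Ka₂)·x − Ka₂·C = 0 → x² + 0.17340·x − 2.144e-03 = 0. x = (−0.17340 + √(0.17340² + 4 × 2.144e-03)) / 2 = 1.1590e-02 M. [H⁺] = C + x = 0.16 + 1.1590e-02 = 1.7159e-01 M. pH = -log(1.7159e-01) = 0.77.

pH = 0.77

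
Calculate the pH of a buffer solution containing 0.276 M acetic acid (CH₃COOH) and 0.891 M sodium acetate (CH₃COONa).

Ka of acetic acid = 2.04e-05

pKa = -log(2.04e-05) = 4.69. pH = pKa + log([A⁻]/[HA]) = 4.69 + log(0.891/0.276)

pH = 5.20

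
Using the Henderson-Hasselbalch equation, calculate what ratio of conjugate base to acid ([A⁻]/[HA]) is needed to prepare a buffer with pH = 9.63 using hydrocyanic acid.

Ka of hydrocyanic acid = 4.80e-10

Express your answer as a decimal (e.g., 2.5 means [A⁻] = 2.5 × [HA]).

pKa = -log(4.80e-10) = 9.3188. pH = pKa + log([A⁻]/[HA]), so log([A⁻]/[HA]) = pH − pKa = 9.63 − 9.3188 = 0.3112. [A⁻]/[HA] = 10^(0.3112) = 2.05

[A⁻]/[HA] = 2.05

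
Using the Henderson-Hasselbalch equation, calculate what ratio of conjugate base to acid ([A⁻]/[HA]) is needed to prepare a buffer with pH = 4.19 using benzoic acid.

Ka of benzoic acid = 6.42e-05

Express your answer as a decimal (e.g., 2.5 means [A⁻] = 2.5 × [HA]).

pKa = -log(6.42e-05) = 4.1925. pH = pKa + log([A⁻]/[HA]), so log([A⁻]/[HA]) = pH − pKa = 4.19 − 4.1925 = -0.0025. [A⁻]/[HA] = 10^(-0.0025) = 0.994

[A⁻]/[HA] = 0.994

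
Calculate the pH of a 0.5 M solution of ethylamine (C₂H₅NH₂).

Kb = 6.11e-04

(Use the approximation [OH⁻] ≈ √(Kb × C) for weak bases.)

[OH⁻] = √(Kb × C) = √(6.11e-04 × 0.5) = 1.7479e-02. pOH = 1.76, pH = 14 - pOH

pH = 12.24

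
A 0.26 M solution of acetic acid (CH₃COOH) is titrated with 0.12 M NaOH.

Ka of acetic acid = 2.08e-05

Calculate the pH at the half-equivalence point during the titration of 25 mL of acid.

At half-equivalence [HA] = [A⁻], so Henderson-Hasselbalch gives pH = pKa = -log(2.08e-05) = 4.68.

pH = pKa = 4.68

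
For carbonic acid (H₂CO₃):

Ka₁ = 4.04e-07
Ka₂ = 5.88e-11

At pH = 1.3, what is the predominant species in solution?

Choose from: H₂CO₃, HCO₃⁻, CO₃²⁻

pKa₁ = 6.39, pKa₂ = 10.23. For a polyprotic acid the predominant species crosses at each pKa: below pKa_n the protonated form dominates, above it the deprotonated form does. At pH = 1.3, the predominant species is H₂CO₃.

H₂CO₃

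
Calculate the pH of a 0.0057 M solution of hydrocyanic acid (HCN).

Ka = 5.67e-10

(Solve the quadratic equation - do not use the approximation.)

x² + Ka×x - Ka×C = 0. Using quadratic formula: [H⁺] = 1.7975e-06

pH = 5.75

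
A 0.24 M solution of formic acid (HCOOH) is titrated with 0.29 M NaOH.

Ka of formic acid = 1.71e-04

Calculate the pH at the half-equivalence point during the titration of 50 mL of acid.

At half-equivalence [HA] = [A⁻], so Henderson-Hasselbalch gives pH = pKa = -log(1.71e-04) = 3.77.

pH = pKa = 3.77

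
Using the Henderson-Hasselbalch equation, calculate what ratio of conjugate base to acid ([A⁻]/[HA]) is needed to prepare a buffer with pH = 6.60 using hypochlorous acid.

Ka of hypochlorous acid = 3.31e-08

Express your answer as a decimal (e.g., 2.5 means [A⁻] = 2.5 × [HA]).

pKa = -log(3.31e-08) = 7.4802. pH = pKa + log([A⁻]/[HA]), so log([A⁻]/[HA]) = pH − pKa = 6.60 − 7.4802 = -0.8802. [A⁻]/[HA] = 10^(-0.8802) = 0.132

[A⁻]/[HA] = 0.132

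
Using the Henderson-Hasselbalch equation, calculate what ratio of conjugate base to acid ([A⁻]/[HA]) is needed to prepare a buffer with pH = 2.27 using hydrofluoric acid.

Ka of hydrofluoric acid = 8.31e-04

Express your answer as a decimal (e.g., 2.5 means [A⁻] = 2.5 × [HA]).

pKa = -log(8.31e-04) = 3.0804. pH = pKa + log([A⁻]/[HA]), so log([A⁻]/[HA]) = pH − pKa = 2.27 − 3.0804 = -0.8104. [A⁻]/[HA] = 10^(-0.8104) = 0.155

[A⁻]/[HA] = 0.155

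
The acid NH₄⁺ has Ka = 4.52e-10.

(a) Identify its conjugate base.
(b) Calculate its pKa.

(a) The conjugate base is formed by removing one H⁺ from NH₄⁺, giving NH₃. (b) pKa = -log(Ka) = -log(4.52e-10) = 9.34.

Conjugate base: NH₃; pK_a = 9.34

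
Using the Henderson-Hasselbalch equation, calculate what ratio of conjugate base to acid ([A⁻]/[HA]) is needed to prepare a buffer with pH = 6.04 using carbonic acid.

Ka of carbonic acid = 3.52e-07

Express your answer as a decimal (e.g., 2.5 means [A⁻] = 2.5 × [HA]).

pKa = -log(3.52e-07) = 6.4535. pH = pKa + log([A⁻]/[HA]), so log([A⁻]/[HA]) = pH − pKa = 6.04 − 6.4535 = -0.4135. [A⁻]/[HA] = 10^(-0.4135) = 0.386

[A⁻]/[HA] = 0.386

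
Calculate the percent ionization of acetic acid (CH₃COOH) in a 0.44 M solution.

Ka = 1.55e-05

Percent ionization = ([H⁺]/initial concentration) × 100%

Using Ka equilibrium: x² + Ka×x - Ka×C = 0. Solving: [H⁺] = 2.6038e-03. Percent = (2.6038e-03/0.44) × 100

Percent ionization = 0.592%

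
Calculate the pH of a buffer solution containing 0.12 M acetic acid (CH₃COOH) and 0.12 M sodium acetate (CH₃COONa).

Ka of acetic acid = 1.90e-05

pKa = -log(1.90e-05) = 4.72. pH = pKa + log([A⁻]/[HA]) = 4.72 + log(0.12/0.12)

pH = 4.72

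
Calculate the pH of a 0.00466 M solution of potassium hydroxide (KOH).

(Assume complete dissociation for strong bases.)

[OH⁻] = 0.00466 M for strong base. pOH = -log[OH⁻] = 2.33, pH = 14 - pOH

pH = 11.67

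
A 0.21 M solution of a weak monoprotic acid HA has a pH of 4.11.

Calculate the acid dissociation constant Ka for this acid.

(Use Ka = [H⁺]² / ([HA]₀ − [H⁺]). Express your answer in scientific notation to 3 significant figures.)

[H⁺] = 10^(−pH) = 10^(−4.11) = 7.762e-05 M. For HA ⇌ H⁺ + A⁻, Ka = [H⁺][A⁻]/[HA] = [H⁺]² / ([HA]₀ − [H⁺]) = (7.762e-05)² / (0.21 − 7.762e-05) = 2.87e-08.

K_a = 2.87e-08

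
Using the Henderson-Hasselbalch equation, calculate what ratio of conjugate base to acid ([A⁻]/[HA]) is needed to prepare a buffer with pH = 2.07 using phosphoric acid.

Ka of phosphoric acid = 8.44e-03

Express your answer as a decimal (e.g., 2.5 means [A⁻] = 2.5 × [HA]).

pKa = -log(8.44e-03) = 2.0737. pH = pKa + log([A⁻]/[HA]), so log([A⁻]/[HA]) = pH − pKa = 2.07 − 2.0737 = -0.0037. [A⁻]/[HA] = 10^(-0.0037) = 0.992

[A⁻]/[HA] = 0.992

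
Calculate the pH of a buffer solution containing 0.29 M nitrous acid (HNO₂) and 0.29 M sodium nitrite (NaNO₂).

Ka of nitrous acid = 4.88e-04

pKa = -log(4.88e-04) = 3.31. pH = pKa + log([A⁻]/[HA]) = 3.31 + log(0.29/0.29)

pH = 3.31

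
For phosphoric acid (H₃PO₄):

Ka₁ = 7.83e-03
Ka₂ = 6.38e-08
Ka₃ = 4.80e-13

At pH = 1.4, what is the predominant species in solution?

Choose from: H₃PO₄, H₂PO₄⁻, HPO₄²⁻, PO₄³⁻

pKa₁ = 2.11, pKa₂ = 7.20, pKa₃ = 12.32. For a polyprotic acid the predominant species crosses at each pKa: below pKa_n the protonated form dominates, above it the deprotonated form does. At pH = 1.4, the predominant species is H₃PO₄.

H₃PO₄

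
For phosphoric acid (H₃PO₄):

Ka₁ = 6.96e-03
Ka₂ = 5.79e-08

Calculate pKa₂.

pKa₂ = -log(Ka₂) = -log(5.79e-08) = 7.24.

pK_{a2} = 7.24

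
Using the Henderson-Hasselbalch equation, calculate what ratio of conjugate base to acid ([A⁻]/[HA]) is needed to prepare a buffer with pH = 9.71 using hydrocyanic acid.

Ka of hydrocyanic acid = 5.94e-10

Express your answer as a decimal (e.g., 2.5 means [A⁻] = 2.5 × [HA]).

pKa = -log(5.94e-10) = 9.2262. pH = pKa + log([A⁻]/[HA]), so log([A⁻]/[HA]) = pH − pKa = 9.71 − 9.2262 = 0.4838. [A⁻]/[HA] = 10^(0.4838) = 3.05

[A⁻]/[HA] = 3.05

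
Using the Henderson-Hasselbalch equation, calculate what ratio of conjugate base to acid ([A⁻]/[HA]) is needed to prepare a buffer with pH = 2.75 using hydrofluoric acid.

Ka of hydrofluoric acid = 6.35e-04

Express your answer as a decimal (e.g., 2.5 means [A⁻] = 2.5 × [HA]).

pKa = -log(6.35e-04) = 3.1972. pH = pKa + log([A⁻]/[HA]), so log([A⁻]/[HA]) = pH − pKa = 2.75 − 3.1972 = -0.4472. [A⁻]/[HA] = 10^(-0.4472) = 0.357

[A⁻]/[HA] = 0.357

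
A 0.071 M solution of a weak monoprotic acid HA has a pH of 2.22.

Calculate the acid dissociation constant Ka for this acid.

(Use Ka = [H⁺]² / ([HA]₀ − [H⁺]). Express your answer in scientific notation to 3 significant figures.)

[H⁺] = 10^(−pH) = 10^(−2.22) = 6.026e-03 M. For HA ⇌ H⁺ + A⁻, Ka = [H⁺][A⁻]/[HA] = [H⁺]² / ([HA]₀ − [H⁺]) = (6.026e-03)² / (0.071 − 6.026e-03) = 5.59e-04.

K_a = 5.59e-04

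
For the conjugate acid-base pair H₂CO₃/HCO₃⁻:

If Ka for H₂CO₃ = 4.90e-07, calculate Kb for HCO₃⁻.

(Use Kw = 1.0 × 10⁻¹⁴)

For a conjugate pair Ka × Kb = Kw, so Kb = Kw/Ka = 1.0 × 10⁻¹⁴ / 4.90e-07 = 2.04e-08.

K_b = 2.04e-08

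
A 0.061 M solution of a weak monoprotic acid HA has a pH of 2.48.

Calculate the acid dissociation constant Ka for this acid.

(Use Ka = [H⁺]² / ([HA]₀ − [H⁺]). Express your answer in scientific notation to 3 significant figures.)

[H⁺] = 10^(−pH) = 10^(−2.48) = 3.311e-03 M. For HA ⇌ H⁺ + A⁻, Ka = [H⁺][A⁻]/[HA] = [H⁺]² / ([HA]₀ − [H⁺]) = (3.311e-03)² / (0.061 − 3.311e-03) = 1.90e-04.

K_a = 1.90e-04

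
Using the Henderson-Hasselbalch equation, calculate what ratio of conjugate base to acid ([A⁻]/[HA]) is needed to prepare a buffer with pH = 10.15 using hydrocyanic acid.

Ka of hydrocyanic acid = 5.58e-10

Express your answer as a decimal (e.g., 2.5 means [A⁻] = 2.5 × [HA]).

pKa = -log(5.58e-10) = 9.2534. pH = pKa + log([A⁻]/[HA]), so log([A⁻]/[HA]) = pH − pKa = 10.15 − 9.2534 = 0.8966. [A⁻]/[HA] = 10^(0.8966) = 7.88

[A⁻]/[HA] = 7.88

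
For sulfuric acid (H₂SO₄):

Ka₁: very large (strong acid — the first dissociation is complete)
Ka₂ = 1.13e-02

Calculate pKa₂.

pKa₂ = -log(Ka₂) = -log(1.13e-02) = 1.95.

pK_{a2} = 1.95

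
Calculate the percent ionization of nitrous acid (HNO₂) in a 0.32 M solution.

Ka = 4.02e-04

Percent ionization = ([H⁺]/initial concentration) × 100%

Using Ka equilibrium: x² + Ka×x - Ka×C = 0. Solving: [H⁺] = 1.1143e-02. Percent = (1.1143e-02/0.32) × 100

Percent ionization = 3.48%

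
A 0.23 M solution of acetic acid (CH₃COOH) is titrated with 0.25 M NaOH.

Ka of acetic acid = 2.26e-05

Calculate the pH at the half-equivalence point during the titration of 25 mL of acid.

At half-equivalence [HA] = [A⁻], so Henderson-Hasselbalch gives pH = pKa = -log(2.26e-05) = 4.65.

pH = pKa = 4.65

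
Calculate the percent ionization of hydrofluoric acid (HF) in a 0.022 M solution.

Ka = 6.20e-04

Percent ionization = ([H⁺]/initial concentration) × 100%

Using Ka equilibrium: x² + Ka×x - Ka×C = 0. Solving: [H⁺] = 3.3962e-03. Percent = (3.3962e-03/0.022) × 100

Percent ionization = 15.4%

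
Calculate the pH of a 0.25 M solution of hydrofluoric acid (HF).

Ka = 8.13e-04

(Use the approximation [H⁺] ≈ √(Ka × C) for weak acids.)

[H⁺] = √(Ka × C) = √(8.13e-04 × 0.25) = 1.4257e-02. pH = -log(1.4257e-02)

pH = 1.85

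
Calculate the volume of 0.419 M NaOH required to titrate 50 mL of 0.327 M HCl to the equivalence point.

At equivalence: moles acid = moles base. moles HCl = 0.327 × 50/1000 = 0.01635 mol. V_base = moles / 0.419 × 1000 = 39.0 mL.

V_{base} = 39.0 mL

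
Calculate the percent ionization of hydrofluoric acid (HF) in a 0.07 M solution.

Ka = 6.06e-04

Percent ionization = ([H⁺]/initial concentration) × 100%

Using Ka equilibrium: x² + Ka×x - Ka×C = 0. Solving: [H⁺] = 6.2171e-03. Percent = (6.2171e-03/0.07) × 100

Percent ionization = 8.88%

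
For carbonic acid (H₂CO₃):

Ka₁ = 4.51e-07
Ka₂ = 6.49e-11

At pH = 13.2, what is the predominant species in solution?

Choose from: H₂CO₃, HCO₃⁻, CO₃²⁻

pKa₁ = 6.35, pKa₂ = 10.19. For a polyprotic acid the predominant species crosses at each pKa: below pKa_n the protonated form dominates, above it the deprotonated form does. At pH = 13.2, the predominant species is CO₃²⁻.

CO₃²⁻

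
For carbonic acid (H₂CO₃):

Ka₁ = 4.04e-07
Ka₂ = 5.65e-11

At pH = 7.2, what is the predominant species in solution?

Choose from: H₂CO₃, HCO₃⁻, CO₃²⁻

pKa₁ = 6.39, pKa₂ = 10.25. For a polyprotic acid the predominant species crosses at each pKa: below pKa_n the protonated form dominates, above it the deprotonated form does. At pH = 7.2, the predominant species is HCO₃⁻.

HCO₃⁻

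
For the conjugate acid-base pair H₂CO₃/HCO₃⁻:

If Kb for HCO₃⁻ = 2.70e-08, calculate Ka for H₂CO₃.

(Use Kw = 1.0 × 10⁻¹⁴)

For a conjugate pair Ka × Kb = Kw, so Ka = Kw/Kb = 1.0 × 10⁻¹⁴ / 2.70e-08 = 3.70e-07.

K_a = 3.70e-07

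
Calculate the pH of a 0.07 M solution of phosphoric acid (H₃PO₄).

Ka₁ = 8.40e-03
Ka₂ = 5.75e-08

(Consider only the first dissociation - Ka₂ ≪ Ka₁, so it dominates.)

First dissociation dominates. From Ka₁ = [H⁺][HA⁻]/[H₂A], x² + Ka₁·x − Ka₁·C = 0 with C = 0.07 M and Ka₁ = 8.40e-03. Solving: [H⁺] = (−Ka₁ + √(Ka₁² + 4·Ka₁·C)) / 2 = 2.0410e-02 M. pH = -log(2.0410e-02) = 1.69.

pH = 1.69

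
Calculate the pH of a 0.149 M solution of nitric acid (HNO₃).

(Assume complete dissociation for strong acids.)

[H⁺] = 0.149 M for strong acid. pH = -log[H⁺] = -log(0.149)

pH = 0.83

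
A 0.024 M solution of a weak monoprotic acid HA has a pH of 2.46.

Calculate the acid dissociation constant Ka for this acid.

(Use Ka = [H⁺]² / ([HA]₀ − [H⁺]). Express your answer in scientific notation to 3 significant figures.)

[H⁺] = 10^(−pH) = 10^(−2.46) = 3.467e-03 M. For HA ⇌ H⁺ + A⁻, Ka = [H⁺][A⁻]/[HA] = [H⁺]² / ([HA]₀ − [H⁺]) = (3.467e-03)² / (0.024 − 3.467e-03) = 5.86e-04.

K_a = 5.86e-04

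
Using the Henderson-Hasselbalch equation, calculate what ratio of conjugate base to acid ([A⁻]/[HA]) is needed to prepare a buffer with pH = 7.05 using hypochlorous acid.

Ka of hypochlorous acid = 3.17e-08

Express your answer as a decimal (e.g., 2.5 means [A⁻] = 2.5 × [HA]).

pKa = -log(3.17e-08) = 7.4989. pH = pKa + log([A⁻]/[HA]), so log([A⁻]/[HA]) = pH − pKa = 7.05 − 7.4989 = -0.4489. [A⁻]/[HA] = 10^(-0.4489) = 0.356

[A⁻]/[HA] = 0.356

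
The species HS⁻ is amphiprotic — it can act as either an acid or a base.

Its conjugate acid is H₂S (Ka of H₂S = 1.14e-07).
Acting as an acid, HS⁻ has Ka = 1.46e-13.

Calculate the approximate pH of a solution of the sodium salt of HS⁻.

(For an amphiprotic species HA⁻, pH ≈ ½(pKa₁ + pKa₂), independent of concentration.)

pKa₁ = -log(1.14e-07) = 6.94; pKa₂ = -log(1.46e-13) = 12.84. For an amphiprotic species, pH ≈ ½(pKa₁ + pKa₂) = ½(6.94 + 12.84) = 9.89.

pH = 9.89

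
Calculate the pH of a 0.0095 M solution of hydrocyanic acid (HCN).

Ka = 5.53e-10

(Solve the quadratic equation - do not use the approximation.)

x² + Ka×x - Ka×C = 0. Using quadratic formula: [H⁺] = 2.2918e-06

pH = 5.64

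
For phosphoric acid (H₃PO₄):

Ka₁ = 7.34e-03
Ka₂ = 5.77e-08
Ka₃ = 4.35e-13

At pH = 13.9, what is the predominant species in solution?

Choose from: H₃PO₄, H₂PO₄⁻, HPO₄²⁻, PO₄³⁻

pKa₁ = 2.13, pKa₂ = 7.24, pKa₃ = 12.36. For a polyprotic acid the predominant species crosses at each pKa: below pKa_n the protonated form dominates, above it the deprotonated form does. At pH = 13.9, the predominant species is PO₄³⁻.

PO₄³⁻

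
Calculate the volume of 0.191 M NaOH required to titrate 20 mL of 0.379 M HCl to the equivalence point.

At equivalence: moles acid = moles base. moles HCl = 0.379 × 20/1000 = 0.00758 mol. V_base = moles / 0.191 × 1000 = 39.7 mL.

V_{base} = 39.7 mL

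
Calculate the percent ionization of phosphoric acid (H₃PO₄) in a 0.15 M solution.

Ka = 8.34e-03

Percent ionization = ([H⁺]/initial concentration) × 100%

Using Ka equilibrium: x² + Ka×x - Ka×C = 0. Solving: [H⁺] = 3.1444e-02. Percent = (3.1444e-02/0.15) × 100

Percent ionization = 21%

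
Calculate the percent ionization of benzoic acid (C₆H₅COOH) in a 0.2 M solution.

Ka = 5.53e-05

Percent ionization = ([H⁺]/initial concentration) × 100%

Using Ka equilibrium: x² + Ka×x - Ka×C = 0. Solving: [H⁺] = 3.2981e-03. Percent = (3.2981e-03/0.2) × 100

Percent ionization = 1.65%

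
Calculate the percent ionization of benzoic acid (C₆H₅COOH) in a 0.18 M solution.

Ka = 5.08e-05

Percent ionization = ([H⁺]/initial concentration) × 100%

Using Ka equilibrium: x² + Ka×x - Ka×C = 0. Solving: [H⁺] = 2.9986e-03. Percent = (2.9986e-03/0.18) × 100

Percent ionization = 1.67%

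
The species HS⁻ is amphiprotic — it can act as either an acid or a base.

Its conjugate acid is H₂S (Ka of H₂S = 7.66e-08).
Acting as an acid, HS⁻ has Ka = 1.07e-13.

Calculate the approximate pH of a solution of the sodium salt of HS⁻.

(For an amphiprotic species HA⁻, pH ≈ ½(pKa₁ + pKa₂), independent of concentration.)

pKa₁ = -log(7.66e-08) = 7.12; pKa₂ = -log(1.07e-13) = 12.97. For an amphiprotic species, pH ≈ ½(pKa₁ + pKa₂) = ½(7.12 + 12.97) = 10.04.

pH = 10.04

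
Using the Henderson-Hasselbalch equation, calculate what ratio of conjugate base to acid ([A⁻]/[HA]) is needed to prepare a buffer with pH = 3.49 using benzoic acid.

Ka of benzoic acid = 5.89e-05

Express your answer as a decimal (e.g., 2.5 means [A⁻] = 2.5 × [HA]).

pKa = -log(5.89e-05) = 4.2299. pH = pKa + log([A⁻]/[HA]), so log([A⁻]/[HA]) = pH − pKa = 3.49 − 4.2299 = -0.7399. [A⁻]/[HA] = 10^(-0.7399) = 0.182

[A⁻]/[HA] = 0.182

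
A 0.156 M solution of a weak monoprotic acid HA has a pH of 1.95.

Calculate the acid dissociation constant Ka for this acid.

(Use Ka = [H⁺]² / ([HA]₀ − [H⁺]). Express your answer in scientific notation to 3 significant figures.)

[H⁺] = 10^(−pH) = 10^(−1.95) = 1.122e-02 M. For HA ⇌ H⁺ + A⁻, Ka = [H⁺][A⁻]/[HA] = [H⁺]² / ([HA]₀ − [H⁺]) = (1.122e-02)² / (0.156 − 1.122e-02) = 8.70e-04.

K_a = 8.70e-04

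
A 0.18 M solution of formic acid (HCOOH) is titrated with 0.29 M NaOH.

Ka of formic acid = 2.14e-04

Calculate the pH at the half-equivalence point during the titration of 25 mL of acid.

At half-equivalence [HA] = [A⁻], so Henderson-Hasselbalch gives pH = pKa = -log(2.14e-04) = 3.67.

pH = pKa = 3.67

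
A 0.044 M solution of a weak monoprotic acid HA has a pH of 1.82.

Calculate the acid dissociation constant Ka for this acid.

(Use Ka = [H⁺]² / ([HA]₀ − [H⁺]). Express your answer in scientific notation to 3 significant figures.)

[H⁺] = 10^(−pH) = 10^(−1.82) = 1.514e-02 M. For HA ⇌ H⁺ + A⁻, Ka = [H⁺][A⁻]/[HA] = [H⁺]² / ([HA]₀ − [H⁺]) = (1.514e-02)² / (0.044 − 1.514e-02) = 7.94e-03.

K_a = 7.94e-03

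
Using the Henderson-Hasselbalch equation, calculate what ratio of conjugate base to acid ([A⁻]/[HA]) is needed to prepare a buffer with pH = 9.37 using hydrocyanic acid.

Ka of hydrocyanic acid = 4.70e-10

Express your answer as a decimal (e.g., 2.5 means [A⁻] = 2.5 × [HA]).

pKa = -log(4.70e-10) = 9.3279. pH = pKa + log([A⁻]/[HA]), so log([A⁻]/[HA]) = pH − pKa = 9.37 − 9.3279 = 0.0421. [A⁻]/[HA] = 10^(0.0421) = 1.10

[A⁻]/[HA] = 1.10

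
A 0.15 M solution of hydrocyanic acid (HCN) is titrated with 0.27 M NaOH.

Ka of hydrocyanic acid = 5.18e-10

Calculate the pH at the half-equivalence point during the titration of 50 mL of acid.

At half-equivalence [HA] = [A⁻], so Henderson-Hasselbalch gives pH = pKa = -log(5.18e-10) = 9.29.

pH = pKa = 9.29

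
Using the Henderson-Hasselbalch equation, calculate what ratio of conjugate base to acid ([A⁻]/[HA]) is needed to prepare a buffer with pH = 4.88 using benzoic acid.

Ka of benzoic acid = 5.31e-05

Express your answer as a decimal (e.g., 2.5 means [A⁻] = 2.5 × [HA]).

pKa = -log(5.31e-05) = 4.2749. pH = pKa + log([A⁻]/[HA]), so log([A⁻]/[HA]) = pH − pKa = 4.88 − 4.2749 = 0.6051. [A⁻]/[HA] = 10^(0.6051) = 4.03

[A⁻]/[HA] = 4.03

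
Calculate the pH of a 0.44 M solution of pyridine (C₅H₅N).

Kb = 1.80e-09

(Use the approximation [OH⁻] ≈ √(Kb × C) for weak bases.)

[OH⁻] = √(Kb × C) = √(1.80e-09 × 0.44) = 2.8142e-05. pOH = 4.55, pH = 14 - pOH

pH = 9.45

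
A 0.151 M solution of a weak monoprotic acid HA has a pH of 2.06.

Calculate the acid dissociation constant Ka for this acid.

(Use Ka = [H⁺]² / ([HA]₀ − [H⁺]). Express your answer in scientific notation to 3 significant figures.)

[H⁺] = 10^(−pH) = 10^(−2.06) = 8.710e-03 M. For HA ⇌ H⁺ + A⁻, Ka = [H⁺][A⁻]/[HA] = [H⁺]² / ([HA]₀ − [H⁺]) = (8.710e-03)² / (0.151 − 8.710e-03) = 5.33e-04.

K_a = 5.33e-04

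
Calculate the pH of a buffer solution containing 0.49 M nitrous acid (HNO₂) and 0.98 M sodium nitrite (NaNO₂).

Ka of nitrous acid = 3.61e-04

pKa = -log(3.61e-04) = 3.44. pH = pKa + log([A⁻]/[HA]) = 3.44 + log(0.98/0.49)

pH = 3.74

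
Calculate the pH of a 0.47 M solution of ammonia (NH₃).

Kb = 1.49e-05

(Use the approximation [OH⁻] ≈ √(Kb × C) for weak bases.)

[OH⁻] = √(Kb × C) = √(1.49e-05 × 0.47) = 2.6463e-03. pOH = 2.58, pH = 14 - pOH

pH = 11.42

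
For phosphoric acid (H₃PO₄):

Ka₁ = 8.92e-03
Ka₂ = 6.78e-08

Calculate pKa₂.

pKa₂ = -log(Ka₂) = -log(6.78e-08) = 7.17.

pK_{a2} = 7.17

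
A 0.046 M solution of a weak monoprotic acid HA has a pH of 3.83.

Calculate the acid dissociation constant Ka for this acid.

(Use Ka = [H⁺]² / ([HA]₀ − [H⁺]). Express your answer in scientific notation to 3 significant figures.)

[H⁺] = 10^(−pH) = 10^(−3.83) = 1.479e-04 M. For HA ⇌ H⁺ + A⁻, Ka = [H⁺][A⁻]/[HA] = [H⁺]² / ([HA]₀ − [H⁺]) = (1.479e-04)² / (0.046 − 1.479e-04) = 4.77e-07.

K_a = 4.77e-07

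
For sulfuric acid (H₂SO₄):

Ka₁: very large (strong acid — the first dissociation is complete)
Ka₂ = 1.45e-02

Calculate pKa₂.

pKa₂ = -log(Ka₂) = -log(1.45e-02) = 1.84.

pK_{a2} = 1.84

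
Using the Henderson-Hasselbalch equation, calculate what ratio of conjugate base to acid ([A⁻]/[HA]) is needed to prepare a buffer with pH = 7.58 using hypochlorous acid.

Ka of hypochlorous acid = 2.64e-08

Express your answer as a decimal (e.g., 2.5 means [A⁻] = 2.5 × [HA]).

pKa = -log(2.64e-08) = 7.5784. pH = pKa + log([A⁻]/[HA]), so log([A⁻]/[HA]) = pH − pKa = 7.58 − 7.5784 = 0.0016. [A⁻]/[HA] = 10^(0.0016) = 1.00

[A⁻]/[HA] = 1.00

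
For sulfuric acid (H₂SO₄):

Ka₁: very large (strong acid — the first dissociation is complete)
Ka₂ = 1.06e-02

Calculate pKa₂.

pKa₂ = -log(Ka₂) = -log(1.06e-02) = 1.97.

pK_{a2} = 1.97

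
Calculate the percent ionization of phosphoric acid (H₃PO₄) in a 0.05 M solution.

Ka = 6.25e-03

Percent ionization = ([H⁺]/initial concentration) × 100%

Using Ka equilibrium: x² + Ka×x - Ka×C = 0. Solving: [H⁺] = 1.4827e-02. Percent = (1.4827e-02/0.05) × 100

Percent ionization = 29.7%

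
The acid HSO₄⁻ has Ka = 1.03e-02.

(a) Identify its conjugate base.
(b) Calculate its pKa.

(a) The conjugate base is formed by removing one H⁺ from HSO₄⁻, giving SO₄²⁻. (b) pKa = -log(Ka) = -log(1.03e-02) = 1.99.

Conjugate base: SO₄²⁻; pK_a = 1.99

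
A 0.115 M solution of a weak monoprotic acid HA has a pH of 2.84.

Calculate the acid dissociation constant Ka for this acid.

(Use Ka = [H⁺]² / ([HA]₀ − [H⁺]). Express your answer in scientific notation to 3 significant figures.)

[H⁺] = 10^(−pH) = 10^(−2.84) = 1.445e-03 M. For HA ⇌ H⁺ + A⁻, Ka = [H⁺][A⁻]/[HA] = [H⁺]² / ([HA]₀ − [H⁺]) = (1.445e-03)² / (0.115 − 1.445e-03) = 1.84e-05.

K_a = 1.84e-05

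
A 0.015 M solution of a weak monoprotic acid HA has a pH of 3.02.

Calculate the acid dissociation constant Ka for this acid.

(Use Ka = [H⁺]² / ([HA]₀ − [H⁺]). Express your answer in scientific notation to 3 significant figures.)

[H⁺] = 10^(−pH) = 10^(−3.02) = 9.550e-04 M. For HA ⇌ H⁺ + A⁻, Ka = [H⁺][A⁻]/[HA] = [H⁺]² / ([HA]₀ − [H⁺]) = (9.550e-04)² / (0.015 − 9.550e-04) = 6.49e-05.

K_a = 6.49e-05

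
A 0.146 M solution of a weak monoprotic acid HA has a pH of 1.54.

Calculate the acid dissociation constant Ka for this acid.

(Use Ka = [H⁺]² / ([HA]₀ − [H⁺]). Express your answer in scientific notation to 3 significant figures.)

[H⁺] = 10^(−pH) = 10^(−1.54) = 2.884e-02 M. For HA ⇌ H⁺ + A⁻, Ka = [H⁺][A⁻]/[HA] = [H⁺]² / ([HA]₀ − [H⁺]) = (2.884e-02)² / (0.146 − 2.884e-02) = 7.10e-03.

K_a = 7.10e-03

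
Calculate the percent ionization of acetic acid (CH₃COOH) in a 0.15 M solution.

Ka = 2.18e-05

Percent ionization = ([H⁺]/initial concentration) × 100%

Using Ka equilibrium: x² + Ka×x - Ka×C = 0. Solving: [H⁺] = 1.7974e-03. Percent = (1.7974e-03/0.15) × 100

Percent ionization = 1.2%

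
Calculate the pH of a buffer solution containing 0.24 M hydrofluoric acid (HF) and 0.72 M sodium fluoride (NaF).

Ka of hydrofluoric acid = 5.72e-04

pKa = -log(5.72e-04) = 3.24. pH = pKa + log([A⁻]/[HA]) = 3.24 + log(0.72/0.24)

pH = 3.72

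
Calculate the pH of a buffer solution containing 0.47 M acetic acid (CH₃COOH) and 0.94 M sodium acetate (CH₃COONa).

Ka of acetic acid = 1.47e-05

pKa = -log(1.47e-05) = 4.83. pH = pKa + log([A⁻]/[HA]) = 4.83 + log(0.94/0.47)

pH = 5.13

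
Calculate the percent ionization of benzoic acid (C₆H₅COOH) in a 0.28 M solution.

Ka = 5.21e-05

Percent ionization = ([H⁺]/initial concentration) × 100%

Using Ka equilibrium: x² + Ka×x - Ka×C = 0. Solving: [H⁺] = 3.7935e-03. Percent = (3.7935e-03/0.28) × 100

Percent ionization = 1.35%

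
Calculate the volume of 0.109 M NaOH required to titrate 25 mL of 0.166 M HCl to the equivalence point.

At equivalence: moles acid = moles base. moles HCl = 0.166 × 25/1000 = 0.00415 mol. V_base = moles / 0.109 × 1000 = 38.1 mL.

V_{base} = 38.1 mL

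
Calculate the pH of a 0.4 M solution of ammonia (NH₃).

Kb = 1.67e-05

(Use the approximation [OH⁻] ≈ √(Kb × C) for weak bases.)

[OH⁻] = √(Kb × C) = √(1.67e-05 × 0.4) = 2.5846e-03. pOH = 2.59, pH = 14 - pOH

pH = 11.41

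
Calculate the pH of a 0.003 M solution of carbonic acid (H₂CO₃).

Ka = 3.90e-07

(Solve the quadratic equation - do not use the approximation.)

x² + Ka×x - Ka×C = 0. Using quadratic formula: [H⁺] = 3.4011e-05

pH = 4.47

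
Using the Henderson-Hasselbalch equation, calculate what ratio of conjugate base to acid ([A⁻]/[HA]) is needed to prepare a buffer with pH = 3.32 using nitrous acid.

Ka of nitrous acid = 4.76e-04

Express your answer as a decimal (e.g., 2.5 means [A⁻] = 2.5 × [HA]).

pKa = -log(4.76e-04) = 3.3224. pH = pKa + log([A⁻]/[HA]), so log([A⁻]/[HA]) = pH − pKa = 3.32 − 3.3224 = -0.0024. [A⁻]/[HA] = 10^(-0.0024) = 0.995

[A⁻]/[HA] = 0.995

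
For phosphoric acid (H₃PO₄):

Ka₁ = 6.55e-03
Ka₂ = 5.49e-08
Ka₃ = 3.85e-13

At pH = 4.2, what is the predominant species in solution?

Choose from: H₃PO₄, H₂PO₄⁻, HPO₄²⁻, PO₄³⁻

pKa₁ = 2.18, pKa₂ = 7.26, pKa₃ = 12.41. For a polyprotic acid the predominant species crosses at each pKa: below pKa_n the protonated form dominates, above it the deprotonated form does. At pH = 4.2, the predominant species is H₂PO₄⁻.

H₂PO₄⁻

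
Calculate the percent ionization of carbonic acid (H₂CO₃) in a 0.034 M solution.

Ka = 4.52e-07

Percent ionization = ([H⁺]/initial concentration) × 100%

Using Ka equilibrium: x² + Ka×x - Ka×C = 0. Solving: [H⁺] = 1.2374e-04. Percent = (1.2374e-04/0.034) × 100

Percent ionization = 0.364%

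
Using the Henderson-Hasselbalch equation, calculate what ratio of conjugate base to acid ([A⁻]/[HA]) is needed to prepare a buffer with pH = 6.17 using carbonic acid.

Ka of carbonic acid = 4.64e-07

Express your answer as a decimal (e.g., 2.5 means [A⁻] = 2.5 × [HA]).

pKa = -log(4.64e-07) = 6.3335. pH = pKa + log([A⁻]/[HA]), so log([A⁻]/[HA]) = pH − pKa = 6.17 − 6.3335 = -0.1635. [A⁻]/[HA] = 10^(-0.1635) = 0.686

[A⁻]/[HA] = 0.686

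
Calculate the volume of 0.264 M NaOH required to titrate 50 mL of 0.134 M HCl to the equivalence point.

At equivalence: moles acid = moles base. moles HCl = 0.134 × 50/1000 = 0.0067 mol. V_base = moles / 0.264 × 1000 = 25.4 mL.

V_{base} = 25.4 mL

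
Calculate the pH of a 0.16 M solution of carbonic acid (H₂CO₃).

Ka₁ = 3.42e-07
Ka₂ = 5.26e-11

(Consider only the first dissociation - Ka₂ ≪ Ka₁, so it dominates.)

First dissociation dominates. From Ka₁ = [H⁺][HA⁻]/[H₂A], x² + Ka₁·x − Ka₁·C = 0 with C = 0.16 M and Ka₁ = 3.42e-07. Solving: [H⁺] = (−Ka₁ + √(Ka₁² + 4·Ka₁·C)) / 2 = 2.3375e-04 M. pH = -log(2.3375e-04) = 3.63.

pH = 3.63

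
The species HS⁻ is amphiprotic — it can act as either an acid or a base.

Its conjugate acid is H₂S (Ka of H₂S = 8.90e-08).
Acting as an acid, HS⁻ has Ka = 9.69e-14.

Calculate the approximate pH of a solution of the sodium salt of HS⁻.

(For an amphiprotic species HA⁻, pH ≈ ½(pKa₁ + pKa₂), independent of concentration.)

pKa₁ = -log(8.90e-08) = 7.05; pKa₂ = -log(9.69e-14) = 13.01. For an amphiprotic species, pH ≈ ½(pKa₁ + pKa₂) = ½(7.05 + 13.01) = 10.03.

pH = 10.03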